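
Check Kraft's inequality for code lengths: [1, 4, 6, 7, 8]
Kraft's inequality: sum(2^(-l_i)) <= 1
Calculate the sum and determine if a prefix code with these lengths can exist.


Sum = 2^(-1) + 2^(-4) + 2^(-6) + 2^(-7) + 2^(-8)
    = 0.5 + 0.0625 + 0.015625 + 0.0078125 + 0.00390625
    = 151/256 = 0.58984375
Since 0.58984375 <= 1, Kraft's inequality IS satisfied.
A prefix code with these lengths CAN exist.

Kraft sum = 0.58984375. Satisfied.


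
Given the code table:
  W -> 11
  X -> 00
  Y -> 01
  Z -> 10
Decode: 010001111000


Decoding:
01 -> Y
00 -> X
01 -> Y
11 -> W
10 -> Z
00 -> X


Result: YXYWZX


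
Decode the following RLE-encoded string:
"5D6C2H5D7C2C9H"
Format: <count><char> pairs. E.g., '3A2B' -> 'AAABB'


Expanding each <count><char> pair:
  5D -> 'DDDDD'
  6C -> 'CCCCCC'
  2H -> 'HH'
  5D -> 'DDDDD'
  7C -> 'CCCCCCC'
  2C -> 'CC'
  9H -> 'HHHHHHHHH'

Decoded = DDDDDCCCCCCHHDDDDDCCCCCCCCCHHHHHHHHH


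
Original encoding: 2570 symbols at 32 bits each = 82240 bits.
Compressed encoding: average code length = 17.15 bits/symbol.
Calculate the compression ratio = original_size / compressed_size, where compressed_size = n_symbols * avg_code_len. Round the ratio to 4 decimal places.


original_size = n_symbols * orig_bits = 2570 * 32 = 82240 bits
compressed_size = n_symbols * avg_code_len = 2570 * 17.15 = 44075.5 bits
ratio = original_size / compressed_size = 82240 / 44075.5 = 1.8659

Compression ratio = 1.8659


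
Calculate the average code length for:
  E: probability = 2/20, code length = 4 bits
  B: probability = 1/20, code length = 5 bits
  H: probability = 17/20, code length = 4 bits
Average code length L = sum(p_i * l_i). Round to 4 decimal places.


Weighted contributions p_i * l_i:
  E: (2/20) * 4 = 8/20
  B: (1/20) * 5 = 5/20
  H: (17/20) * 4 = 68/20
Sum = (8 + 5 + 68)/20 = 81/20

L = 81/20 = 4.0500 bits/symbol


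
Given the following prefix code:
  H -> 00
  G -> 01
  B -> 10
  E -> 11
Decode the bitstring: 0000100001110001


Decoding step by step:
Bits 00 -> H
Bits 00 -> H
Bits 10 -> B
Bits 00 -> H
Bits 01 -> G
Bits 11 -> E
Bits 00 -> H
Bits 01 -> G


Decoded message: HHBHGEHG


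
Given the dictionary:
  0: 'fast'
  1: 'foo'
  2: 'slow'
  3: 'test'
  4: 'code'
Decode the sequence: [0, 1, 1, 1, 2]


Look up each index in the dictionary:
  0 -> 'fast'
  1 -> 'foo'
  1 -> 'foo'
  1 -> 'foo'
  2 -> 'slow'

Decoded: "fast foo foo foo slow"


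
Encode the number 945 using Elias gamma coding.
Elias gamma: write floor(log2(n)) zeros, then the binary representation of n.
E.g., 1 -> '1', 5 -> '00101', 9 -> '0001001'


num_bits = floor(log2(945)) + 1 = 10
leading_zeros = num_bits - 1 = 9
binary(945) = 1110110001

Elias gamma(945) = '000000000' + '1110110001' = 0000000001110110001 (19 bits)


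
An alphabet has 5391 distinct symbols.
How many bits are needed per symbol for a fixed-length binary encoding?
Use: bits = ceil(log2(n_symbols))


log2(5391) = 12.3963
Bracket: 2^12 = 4096 < 5391 <= 2^13 = 8192
So ceil(log2(5391)) = 13

bits = ceil(log2(5391)) = ceil(12.3963) = 13 bits


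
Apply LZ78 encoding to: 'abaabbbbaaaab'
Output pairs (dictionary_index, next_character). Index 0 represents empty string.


LZ78 encoding steps:
Dictionary: {0: ''}
Step 1: w='' (idx 0), next='a' -> output (0, 'a'), add 'a' as idx 1
Step 2: w='' (idx 0), next='b' -> output (0, 'b'), add 'b' as idx 2
Step 3: w='a' (idx 1), next='a' -> output (1, 'a'), add 'aa' as idx 3
Step 4: w='b' (idx 2), next='b' -> output (2, 'b'), add 'bb' as idx 4
Step 5: w='bb' (idx 4), next='a' -> output (4, 'a'), add 'bba' as idx 5
Step 6: w='aa' (idx 3), next='a' -> output (3, 'a'), add 'aaa' as idx 6
Step 7: w='b' (idx 2), end of input -> output (2, '')


Encoded: [(0, 'a'), (0, 'b'), (1, 'a'), (2, 'b'), (4, 'a'), (3, 'a'), (2, '')]


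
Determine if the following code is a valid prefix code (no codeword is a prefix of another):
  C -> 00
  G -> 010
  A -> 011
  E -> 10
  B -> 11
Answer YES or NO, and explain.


Checking each pair (does one codeword prefix another?):
  C='00' vs G='010': no prefix
  C='00' vs A='011': no prefix
  C='00' vs E='10': no prefix
  C='00' vs B='11': no prefix
  G='010' vs C='00': no prefix
  G='010' vs A='011': no prefix
  G='010' vs E='10': no prefix
  G='010' vs B='11': no prefix
  A='011' vs C='00': no prefix
  A='011' vs G='010': no prefix
  A='011' vs E='10': no prefix
  A='011' vs B='11': no prefix
  E='10' vs C='00': no prefix
  E='10' vs G='010': no prefix
  E='10' vs A='011': no prefix
  E='10' vs B='11': no prefix
  B='11' vs C='00': no prefix
  B='11' vs G='010': no prefix
  B='11' vs A='011': no prefix
  B='11' vs E='10': no prefix
No violation found over all pairs.

YES -- this is a valid prefix code. No codeword is a prefix of any other codeword.


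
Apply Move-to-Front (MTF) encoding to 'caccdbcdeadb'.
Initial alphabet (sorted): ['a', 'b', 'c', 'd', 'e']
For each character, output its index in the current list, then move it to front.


MTF encoding:
'c': index 2 in ['a', 'b', 'c', 'd', 'e'] -> ['c', 'a', 'b', 'd', 'e']
'a': index 1 in ['c', 'a', 'b', 'd', 'e'] -> ['a', 'c', 'b', 'd', 'e']
'c': index 1 in ['a', 'c', 'b', 'd', 'e'] -> ['c', 'a', 'b', 'd', 'e']
'c': index 0 in ['c', 'a', 'b', 'd', 'e'] -> ['c', 'a', 'b', 'd', 'e']
'd': index 3 in ['c', 'a', 'b', 'd', 'e'] -> ['d', 'c', 'a', 'b', 'e']
'b': index 3 in ['d', 'c', 'a', 'b', 'e'] -> ['b', 'd', 'c', 'a', 'e']
'c': index 2 in ['b', 'd', 'c', 'a', 'e'] -> ['c', 'b', 'd', 'a', 'e']
'd': index 2 in ['c', 'b', 'd', 'a', 'e'] -> ['d', 'c', 'b', 'a', 'e']
'e': index 4 in ['d', 'c', 'b', 'a', 'e'] -> ['e', 'd', 'c', 'b', 'a']
'a': index 4 in ['e', 'd', 'c', 'b', 'a'] -> ['a', 'e', 'd', 'c', 'b']
'd': index 2 in ['a', 'e', 'd', 'c', 'b'] -> ['d', 'a', 'e', 'c', 'b']
'b': index 4 in ['d', 'a', 'e', 'c', 'b'] -> ['b', 'd', 'a', 'e', 'c']


Output: [2, 1, 1, 0, 3, 3, 2, 2, 4, 4, 2, 4]


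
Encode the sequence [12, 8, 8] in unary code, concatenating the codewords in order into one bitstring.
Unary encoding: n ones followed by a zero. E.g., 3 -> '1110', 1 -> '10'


Encode each number as n ones followed by a terminating 0:
  12 -> 1111111111110 (13 bits)
  8 -> 111111110 (9 bits)
  8 -> 111111110 (9 bits)
Total length = 13 + 9 + 9 = 31 bits.

Unary([12, 8, 8]) = 1111111111110111111110111111110 (31 bits)


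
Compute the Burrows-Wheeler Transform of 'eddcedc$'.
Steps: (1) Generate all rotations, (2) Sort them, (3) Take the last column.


Rotations (sorted):
  0: $eddcedc -> last char: c
  1: c$eddced -> last char: d
  2: cedc$edd -> last char: d
  3: dc$eddce -> last char: e
  4: dcedc$ed -> last char: d
  5: ddcedc$e -> last char: e
  6: edc$eddc -> last char: c
  7: eddcedc$ -> last char: $


BWT = cddedec$


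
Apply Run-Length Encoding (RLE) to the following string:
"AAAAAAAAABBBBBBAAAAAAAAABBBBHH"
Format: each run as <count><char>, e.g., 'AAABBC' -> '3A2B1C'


Scanning runs left to right:
  i=0: run of 'A' x 9 -> '9A'
  i=9: run of 'B' x 6 -> '6B'
  i=15: run of 'A' x 9 -> '9A'
  i=24: run of 'B' x 4 -> '4B'
  i=28: run of 'H' x 2 -> '2H'

RLE = 9A6B9A4B2H


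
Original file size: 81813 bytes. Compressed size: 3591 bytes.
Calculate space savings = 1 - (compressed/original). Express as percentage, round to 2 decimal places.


ratio = compressed/original = 3591/81813 = 0.043893
savings = 1 - ratio = 1 - 0.043893 = 0.956107
as a percentage: 0.956107 * 100 = 95.61%

Space savings = 1 - 3591/81813 = 95.61%


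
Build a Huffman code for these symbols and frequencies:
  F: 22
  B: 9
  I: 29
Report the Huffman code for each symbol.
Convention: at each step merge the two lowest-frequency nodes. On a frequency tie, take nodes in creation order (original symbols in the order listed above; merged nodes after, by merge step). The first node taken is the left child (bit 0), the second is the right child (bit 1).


Huffman tree construction:
Step 1: Merge B(9) + F(22) = 31
Step 2: Merge I(29) + (B+F)(31) = 60
Read each symbol's code off the tree from the root (left child = 0, right child = 1).

Codes:
  F: 11 (length 2)
  B: 10 (length 2)
  I: 0 (length 1)
Average code length: 91/60 = 1.5167 bits/symbol


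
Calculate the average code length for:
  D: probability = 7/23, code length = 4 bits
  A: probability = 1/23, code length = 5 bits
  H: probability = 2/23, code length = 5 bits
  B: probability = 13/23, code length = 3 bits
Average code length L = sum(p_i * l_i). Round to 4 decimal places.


Weighted contributions p_i * l_i:
  D: (7/23) * 4 = 28/23
  A: (1/23) * 5 = 5/23
  H: (2/23) * 5 = 10/23
  B: (13/23) * 3 = 39/23
Sum = (28 + 5 + 10 + 39)/23 = 82/23

L = 82/23 = 3.5652 bits/symbol


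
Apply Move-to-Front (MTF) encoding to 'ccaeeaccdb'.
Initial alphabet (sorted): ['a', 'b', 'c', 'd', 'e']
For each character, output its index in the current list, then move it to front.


MTF encoding:
'c': index 2 in ['a', 'b', 'c', 'd', 'e'] -> ['c', 'a', 'b', 'd', 'e']
'c': index 0 in ['c', 'a', 'b', 'd', 'e'] -> ['c', 'a', 'b', 'd', 'e']
'a': index 1 in ['c', 'a', 'b', 'd', 'e'] -> ['a', 'c', 'b', 'd', 'e']
'e': index 4 in ['a', 'c', 'b', 'd', 'e'] -> ['e', 'a', 'c', 'b', 'd']
'e': index 0 in ['e', 'a', 'c', 'b', 'd'] -> ['e', 'a', 'c', 'b', 'd']
'a': index 1 in ['e', 'a', 'c', 'b', 'd'] -> ['a', 'e', 'c', 'b', 'd']
'c': index 2 in ['a', 'e', 'c', 'b', 'd'] -> ['c', 'a', 'e', 'b', 'd']
'c': index 0 in ['c', 'a', 'e', 'b', 'd'] -> ['c', 'a', 'e', 'b', 'd']
'd': index 4 in ['c', 'a', 'e', 'b', 'd'] -> ['d', 'c', 'a', 'e', 'b']
'b': index 4 in ['d', 'c', 'a', 'e', 'b'] -> ['b', 'd', 'c', 'a', 'e']


Output: [2, 0, 1, 4, 0, 1, 2, 0, 4, 4]


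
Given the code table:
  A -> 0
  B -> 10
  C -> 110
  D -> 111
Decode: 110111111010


Decoding:
110 -> C
111 -> D
111 -> D
0 -> A
10 -> B


Result: CDDAB


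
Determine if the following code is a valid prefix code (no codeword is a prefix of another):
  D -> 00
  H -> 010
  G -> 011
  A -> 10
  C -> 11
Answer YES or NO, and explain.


Checking each pair (does one codeword prefix another?):
  D='00' vs H='010': no prefix
  D='00' vs G='011': no prefix
  D='00' vs A='10': no prefix
  D='00' vs C='11': no prefix
  H='010' vs D='00': no prefix
  H='010' vs G='011': no prefix
  H='010' vs A='10': no prefix
  H='010' vs C='11': no prefix
  G='011' vs D='00': no prefix
  G='011' vs H='010': no prefix
  G='011' vs A='10': no prefix
  G='011' vs C='11': no prefix
  A='10' vs D='00': no prefix
  A='10' vs H='010': no prefix
  A='10' vs G='011': no prefix
  A='10' vs C='11': no prefix
  C='11' vs D='00': no prefix
  C='11' vs H='010': no prefix
  C='11' vs G='011': no prefix
  C='11' vs A='10': no prefix
No violation found over all pairs.

YES -- this is a valid prefix code. No codeword is a prefix of any other codeword.


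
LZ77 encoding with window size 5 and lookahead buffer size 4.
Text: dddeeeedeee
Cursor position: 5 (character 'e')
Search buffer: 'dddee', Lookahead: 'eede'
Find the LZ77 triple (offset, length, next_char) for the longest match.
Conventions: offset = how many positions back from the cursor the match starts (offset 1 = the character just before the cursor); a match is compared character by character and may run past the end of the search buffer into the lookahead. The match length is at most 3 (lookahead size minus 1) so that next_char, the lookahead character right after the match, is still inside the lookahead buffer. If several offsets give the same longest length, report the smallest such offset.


Try each offset into the search buffer:
  offset=1 (pos 4, char 'e'): match length 2
  offset=2 (pos 3, char 'e'): match length 2
  offset=3 (pos 2, char 'd'): match length 0
  offset=4 (pos 1, char 'd'): match length 0
  offset=5 (pos 0, char 'd'): match length 0
Longest match has length 2, found at offsets 1, 2; take the smallest, offset 1.
next_char = character at position 5 + 2 = 7 -> 'd'

Best match: offset=1, length=2 (matching 'ee' starting at position 4)
LZ77 triple: (1, 2, 'd')


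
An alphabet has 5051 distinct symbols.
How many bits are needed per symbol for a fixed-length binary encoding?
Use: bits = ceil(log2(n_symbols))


log2(5051) = 12.3024
Bracket: 2^12 = 4096 < 5051 <= 2^13 = 8192
So ceil(log2(5051)) = 13

bits = ceil(log2(5051)) = ceil(12.3024) = 13 bits


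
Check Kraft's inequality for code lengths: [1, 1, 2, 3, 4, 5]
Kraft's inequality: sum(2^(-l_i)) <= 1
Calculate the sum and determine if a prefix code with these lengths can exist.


Sum = 2^(-1) + 2^(-1) + 2^(-2) + 2^(-3) + 2^(-4) + 2^(-5)
    = 0.5 + 0.5 + 0.25 + 0.125 + 0.0625 + 0.03125
    = 47/32 = 1.46875
Since 1.46875 > 1, Kraft's inequality is NOT satisfied.
A prefix code with these lengths CANNOT exist.

Kraft sum = 1.46875. Not satisfied.


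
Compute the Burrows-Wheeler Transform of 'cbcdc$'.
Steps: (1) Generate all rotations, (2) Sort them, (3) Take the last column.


Rotations (sorted):
  0: $cbcdc -> last char: c
  1: bcdc$c -> last char: c
  2: c$cbcd -> last char: d
  3: cbcdc$ -> last char: $
  4: cdc$cb -> last char: b
  5: dc$cbc -> last char: c


BWT = ccd$bc


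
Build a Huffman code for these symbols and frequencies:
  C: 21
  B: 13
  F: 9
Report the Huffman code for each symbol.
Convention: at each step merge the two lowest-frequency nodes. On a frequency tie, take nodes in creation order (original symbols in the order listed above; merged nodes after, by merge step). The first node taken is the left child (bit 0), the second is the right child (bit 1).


Huffman tree construction:
Step 1: Merge F(9) + B(13) = 22
Step 2: Merge C(21) + (F+B)(22) = 43
Read each symbol's code off the tree from the root (left child = 0, right child = 1).

Codes:
  C: 0 (length 1)
  B: 11 (length 2)
  F: 10 (length 2)
Average code length: 65/43 = 1.5116 bits/symbol


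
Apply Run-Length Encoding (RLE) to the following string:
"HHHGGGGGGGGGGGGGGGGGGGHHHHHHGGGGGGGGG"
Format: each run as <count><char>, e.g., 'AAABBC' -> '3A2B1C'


Scanning runs left to right:
  i=0: run of 'H' x 3 -> '3H'
  i=3: run of 'G' x 19 -> '19G'
  i=22: run of 'H' x 6 -> '6H'
  i=28: run of 'G' x 9 -> '9G'

RLE = 3H19G6H9G


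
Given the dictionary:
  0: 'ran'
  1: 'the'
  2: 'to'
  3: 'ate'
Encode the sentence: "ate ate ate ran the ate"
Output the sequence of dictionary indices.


Look up each word in the dictionary:
  'ate' -> 3
  'ate' -> 3
  'ate' -> 3
  'ran' -> 0
  'the' -> 1
  'ate' -> 3

Encoded: [3, 3, 3, 0, 1, 3]


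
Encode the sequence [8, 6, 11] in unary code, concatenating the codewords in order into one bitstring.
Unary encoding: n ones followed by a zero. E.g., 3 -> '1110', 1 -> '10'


Encode each number as n ones followed by a terminating 0:
  8 -> 111111110 (9 bits)
  6 -> 1111110 (7 bits)
  11 -> 111111111110 (12 bits)
Total length = 9 + 7 + 12 = 28 bits.

Unary([8, 6, 11]) = 1111111101111110111111111110 (28 bits)


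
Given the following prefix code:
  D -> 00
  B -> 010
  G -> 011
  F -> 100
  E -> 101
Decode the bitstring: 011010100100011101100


Decoding step by step:
Bits 011 -> G
Bits 010 -> B
Bits 100 -> F
Bits 100 -> F
Bits 011 -> G
Bits 101 -> E
Bits 100 -> F


Decoded message: GBFFGEF


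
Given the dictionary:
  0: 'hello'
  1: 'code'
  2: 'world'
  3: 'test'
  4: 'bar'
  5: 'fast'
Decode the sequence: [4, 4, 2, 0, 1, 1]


Look up each index in the dictionary:
  4 -> 'bar'
  4 -> 'bar'
  2 -> 'world'
  0 -> 'hello'
  1 -> 'code'
  1 -> 'code'

Decoded: "bar bar world hello code code"


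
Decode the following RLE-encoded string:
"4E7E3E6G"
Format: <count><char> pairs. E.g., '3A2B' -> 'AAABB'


Expanding each <count><char> pair:
  4E -> 'EEEE'
  7E -> 'EEEEEEE'
  3E -> 'EEE'
  6G -> 'GGGGGG'

Decoded = EEEEEEEEEEEEEEGGGGGG


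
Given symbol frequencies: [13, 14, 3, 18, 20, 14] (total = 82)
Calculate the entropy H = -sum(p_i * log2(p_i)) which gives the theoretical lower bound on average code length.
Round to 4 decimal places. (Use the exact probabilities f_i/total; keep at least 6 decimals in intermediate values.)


Per-symbol terms -p_i * log2(p_i) with p_i = f_i/82:
  p = 13/82 = 0.158537: log2(p) = -2.657112, -p*log2(p) = 0.421250
  p = 14/82 = 0.170732: log2(p) = -2.550197, -p*log2(p) = 0.435400
  p = 3/82 = 0.036585: log2(p) = -4.772590, -p*log2(p) = 0.174607
  p = 18/82 = 0.219512: log2(p) = -2.187627, -p*log2(p) = 0.480211
  p = 20/82 = 0.243902: log2(p) = -2.035624, -p*log2(p) = 0.496494
  p = 14/82 = 0.170732: log2(p) = -2.550197, -p*log2(p) = 0.435400
H = 0.421250 + 0.435400 + 0.174607 + 0.480211 + 0.496494 + 0.435400 = 2.443362

H = 2.4434 bits/symbol


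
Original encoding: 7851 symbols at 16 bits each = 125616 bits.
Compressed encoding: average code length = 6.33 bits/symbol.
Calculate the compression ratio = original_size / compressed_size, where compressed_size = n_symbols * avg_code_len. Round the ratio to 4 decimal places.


original_size = n_symbols * orig_bits = 7851 * 16 = 125616 bits
compressed_size = n_symbols * avg_code_len = 7851 * 6.33 = 49696.83 bits
ratio = original_size / compressed_size = 125616 / 49696.83 = 2.5276

Compression ratio = 2.5276


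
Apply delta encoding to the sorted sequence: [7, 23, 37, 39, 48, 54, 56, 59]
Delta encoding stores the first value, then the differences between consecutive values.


First value: 7
Deltas:
  23 - 7 = 16
  37 - 23 = 14
  39 - 37 = 2
  48 - 39 = 9
  54 - 48 = 6
  56 - 54 = 2
  59 - 56 = 3


Delta encoded: [7, 16, 14, 2, 9, 6, 2, 3]


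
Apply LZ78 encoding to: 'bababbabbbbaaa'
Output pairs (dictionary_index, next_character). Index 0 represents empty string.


LZ78 encoding steps:
Dictionary: {0: ''}
Step 1: w='' (idx 0), next='b' -> output (0, 'b'), add 'b' as idx 1
Step 2: w='' (idx 0), next='a' -> output (0, 'a'), add 'a' as idx 2
Step 3: w='b' (idx 1), next='a' -> output (1, 'a'), add 'ba' as idx 3
Step 4: w='b' (idx 1), next='b' -> output (1, 'b'), add 'bb' as idx 4
Step 5: w='a' (idx 2), next='b' -> output (2, 'b'), add 'ab' as idx 5
Step 6: w='bb' (idx 4), next='b' -> output (4, 'b'), add 'bbb' as idx 6
Step 7: w='a' (idx 2), next='a' -> output (2, 'a'), add 'aa' as idx 7
Step 8: w='a' (idx 2), end of input -> output (2, '')


Encoded: [(0, 'b'), (0, 'a'), (1, 'a'), (1, 'b'), (2, 'b'), (4, 'b'), (2, 'a'), (2, '')]


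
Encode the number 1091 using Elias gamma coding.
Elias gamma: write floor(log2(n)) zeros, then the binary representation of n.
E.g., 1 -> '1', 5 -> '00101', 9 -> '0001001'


num_bits = floor(log2(1091)) + 1 = 11
leading_zeros = num_bits - 1 = 10
binary(1091) = 10001000011

Elias gamma(1091) = '0000000000' + '10001000011' = 000000000010001000011 (21 bits)


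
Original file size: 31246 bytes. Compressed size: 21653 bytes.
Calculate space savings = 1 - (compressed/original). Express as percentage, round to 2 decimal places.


ratio = compressed/original = 21653/31246 = 0.692985
savings = 1 - ratio = 1 - 0.692985 = 0.307015
as a percentage: 0.307015 * 100 = 30.7%

Space savings = 1 - 21653/31246 = 30.7%


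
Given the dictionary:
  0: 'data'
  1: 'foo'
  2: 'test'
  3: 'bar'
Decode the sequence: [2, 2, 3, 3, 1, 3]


Look up each index in the dictionary:
  2 -> 'test'
  2 -> 'test'
  3 -> 'bar'
  3 -> 'bar'
  1 -> 'foo'
  3 -> 'bar'

Decoded: "test test bar bar foo bar"


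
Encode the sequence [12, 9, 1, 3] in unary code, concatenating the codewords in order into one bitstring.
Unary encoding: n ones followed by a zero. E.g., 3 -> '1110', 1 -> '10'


Encode each number as n ones followed by a terminating 0:
  12 -> 1111111111110 (13 bits)
  9 -> 1111111110 (10 bits)
  1 -> 10 (2 bits)
  3 -> 1110 (4 bits)
Total length = 13 + 10 + 2 + 4 = 29 bits.

Unary([12, 9, 1, 3]) = 11111111111101111111110101110 (29 bits)


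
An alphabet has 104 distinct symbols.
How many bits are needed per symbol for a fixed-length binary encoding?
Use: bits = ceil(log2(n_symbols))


log2(104) = 6.7004
Bracket: 2^6 = 64 < 104 <= 2^7 = 128
So ceil(log2(104)) = 7

bits = ceil(log2(104)) = ceil(6.7004) = 7 bits


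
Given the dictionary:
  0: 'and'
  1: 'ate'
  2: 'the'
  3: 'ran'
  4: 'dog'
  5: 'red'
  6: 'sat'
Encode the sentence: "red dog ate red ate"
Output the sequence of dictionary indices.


Look up each word in the dictionary:
  'red' -> 5
  'dog' -> 4
  'ate' -> 1
  'red' -> 5
  'ate' -> 1

Encoded: [5, 4, 1, 5, 1]


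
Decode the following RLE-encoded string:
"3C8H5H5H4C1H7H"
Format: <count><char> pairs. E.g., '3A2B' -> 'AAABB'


Expanding each <count><char> pair:
  3C -> 'CCC'
  8H -> 'HHHHHHHH'
  5H -> 'HHHHH'
  5H -> 'HHHHH'
  4C -> 'CCCC'
  1H -> 'H'
  7H -> 'HHHHHHH'

Decoded = CCCHHHHHHHHHHHHHHHHHHCCCCHHHHHHHH


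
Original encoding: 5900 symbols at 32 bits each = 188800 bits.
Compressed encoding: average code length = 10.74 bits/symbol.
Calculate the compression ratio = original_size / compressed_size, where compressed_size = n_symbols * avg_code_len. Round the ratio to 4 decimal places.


original_size = n_symbols * orig_bits = 5900 * 32 = 188800 bits
compressed_size = n_symbols * avg_code_len = 5900 * 10.74 = 63366.0 bits
ratio = original_size / compressed_size = 188800 / 63366.0 = 2.9795

Compression ratio = 2.9795


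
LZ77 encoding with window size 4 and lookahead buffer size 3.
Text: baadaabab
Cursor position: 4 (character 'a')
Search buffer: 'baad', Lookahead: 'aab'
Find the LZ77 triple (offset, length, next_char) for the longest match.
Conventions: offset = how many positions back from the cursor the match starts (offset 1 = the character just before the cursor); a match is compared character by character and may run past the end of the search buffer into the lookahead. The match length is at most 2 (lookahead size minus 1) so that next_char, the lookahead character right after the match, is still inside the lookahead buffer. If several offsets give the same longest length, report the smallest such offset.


Try each offset into the search buffer:
  offset=1 (pos 3, char 'd'): match length 0
  offset=2 (pos 2, char 'a'): match length 1
  offset=3 (pos 1, char 'a'): match length 2
  offset=4 (pos 0, char 'b'): match length 0
Longest match has length 2 at offset 3.
next_char = character at position 4 + 2 = 6 -> 'b'

Best match: offset=3, length=2 (matching 'aa' starting at position 1)
LZ77 triple: (3, 2, 'b')


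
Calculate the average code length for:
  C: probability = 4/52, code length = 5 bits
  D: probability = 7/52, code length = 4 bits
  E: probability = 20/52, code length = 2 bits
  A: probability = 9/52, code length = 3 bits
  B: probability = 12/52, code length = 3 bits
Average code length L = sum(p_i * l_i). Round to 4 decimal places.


Weighted contributions p_i * l_i:
  C: (4/52) * 5 = 20/52
  D: (7/52) * 4 = 28/52
  E: (20/52) * 2 = 40/52
  A: (9/52) * 3 = 27/52
  B: (12/52) * 3 = 36/52
Sum = (20 + 28 + 40 + 27 + 36)/52 = 151/52

L = 151/52 = 2.9038 bits/symbol


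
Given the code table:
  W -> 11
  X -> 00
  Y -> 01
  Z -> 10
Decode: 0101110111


Decoding:
01 -> Y
01 -> Y
11 -> W
01 -> Y
11 -> W


Result: YYWYW


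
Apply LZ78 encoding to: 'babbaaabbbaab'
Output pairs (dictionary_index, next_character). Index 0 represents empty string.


LZ78 encoding steps:
Dictionary: {0: ''}
Step 1: w='' (idx 0), next='b' -> output (0, 'b'), add 'b' as idx 1
Step 2: w='' (idx 0), next='a' -> output (0, 'a'), add 'a' as idx 2
Step 3: w='b' (idx 1), next='b' -> output (1, 'b'), add 'bb' as idx 3
Step 4: w='a' (idx 2), next='a' -> output (2, 'a'), add 'aa' as idx 4
Step 5: w='a' (idx 2), next='b' -> output (2, 'b'), add 'ab' as idx 5
Step 6: w='bb' (idx 3), next='a' -> output (3, 'a'), add 'bba' as idx 6
Step 7: w='ab' (idx 5), end of input -> output (5, '')


Encoded: [(0, 'b'), (0, 'a'), (1, 'b'), (2, 'a'), (2, 'b'), (3, 'a'), (5, '')]


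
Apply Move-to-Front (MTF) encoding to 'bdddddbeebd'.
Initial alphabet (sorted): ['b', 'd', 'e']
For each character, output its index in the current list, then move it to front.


MTF encoding:
'b': index 0 in ['b', 'd', 'e'] -> ['b', 'd', 'e']
'd': index 1 in ['b', 'd', 'e'] -> ['d', 'b', 'e']
'd': index 0 in ['d', 'b', 'e'] -> ['d', 'b', 'e']
'd': index 0 in ['d', 'b', 'e'] -> ['d', 'b', 'e']
'd': index 0 in ['d', 'b', 'e'] -> ['d', 'b', 'e']
'd': index 0 in ['d', 'b', 'e'] -> ['d', 'b', 'e']
'b': index 1 in ['d', 'b', 'e'] -> ['b', 'd', 'e']
'e': index 2 in ['b', 'd', 'e'] -> ['e', 'b', 'd']
'e': index 0 in ['e', 'b', 'd'] -> ['e', 'b', 'd']
'b': index 1 in ['e', 'b', 'd'] -> ['b', 'e', 'd']
'd': index 2 in ['b', 'e', 'd'] -> ['d', 'b', 'e']


Output: [0, 1, 0, 0, 0, 0, 1, 2, 0, 1, 2]


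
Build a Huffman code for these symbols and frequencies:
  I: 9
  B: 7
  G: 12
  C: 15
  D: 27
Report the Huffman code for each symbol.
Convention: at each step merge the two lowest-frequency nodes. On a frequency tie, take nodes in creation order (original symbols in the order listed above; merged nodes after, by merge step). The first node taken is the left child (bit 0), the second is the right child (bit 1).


Huffman tree construction:
Step 1: Merge B(7) + I(9) = 16
Step 2: Merge G(12) + C(15) = 27
Step 3: Merge (B+I)(16) + D(27) = 43
Step 4: Merge (G+C)(27) + ((B+I)+D)(43) = 70
Read each symbol's code off the tree from the root (left child = 0, right child = 1).

Codes:
  I: 101 (length 3)
  B: 100 (length 3)
  G: 00 (length 2)
  C: 01 (length 2)
  D: 11 (length 2)
Average code length: 156/70 = 2.2286 bits/symbol


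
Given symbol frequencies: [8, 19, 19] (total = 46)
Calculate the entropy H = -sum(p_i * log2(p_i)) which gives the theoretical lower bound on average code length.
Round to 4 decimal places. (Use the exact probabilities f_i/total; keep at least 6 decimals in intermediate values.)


Per-symbol terms -p_i * log2(p_i) with p_i = f_i/46:
  p = 8/46 = 0.173913: log2(p) = -2.523562, -p*log2(p) = 0.438880
  p = 19/46 = 0.413043: log2(p) = -1.275634, -p*log2(p) = 0.526892
  p = 19/46 = 0.413043: log2(p) = -1.275634, -p*log2(p) = 0.526892
H = 0.438880 + 0.526892 + 0.526892 = 1.492664

H = 1.4927 bits/symbol


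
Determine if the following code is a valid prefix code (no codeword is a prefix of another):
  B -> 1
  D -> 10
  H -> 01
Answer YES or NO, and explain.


Checking each pair (does one codeword prefix another?):
  B='1' vs D='10': prefix -- VIOLATION

NO -- this is NOT a valid prefix code. B (1) is a prefix of D (10).


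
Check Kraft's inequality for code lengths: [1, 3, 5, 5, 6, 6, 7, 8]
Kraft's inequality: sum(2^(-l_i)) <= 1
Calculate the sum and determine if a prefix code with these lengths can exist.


Sum = 2^(-1) + 2^(-3) + 2^(-5) + 2^(-5) + 2^(-6) + 2^(-6) + 2^(-7) + 2^(-8)
    = 0.5 + 0.125 + 0.03125 + 0.03125 + 0.015625 + 0.015625 + 0.0078125 + 0.00390625
    = 187/256 = 0.73046875
Since 0.73046875 <= 1, Kraft's inequality IS satisfied.
A prefix code with these lengths CAN exist.

Kraft sum = 0.73046875. Satisfied.


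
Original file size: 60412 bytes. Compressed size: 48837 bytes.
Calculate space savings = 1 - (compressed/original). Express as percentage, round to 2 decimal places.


ratio = compressed/original = 48837/60412 = 0.808399
savings = 1 - ratio = 1 - 0.808399 = 0.191601
as a percentage: 0.191601 * 100 = 19.16%

Space savings = 1 - 48837/60412 = 19.16%


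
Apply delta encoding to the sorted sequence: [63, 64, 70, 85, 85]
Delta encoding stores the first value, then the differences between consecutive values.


First value: 63
Deltas:
  64 - 63 = 1
  70 - 64 = 6
  85 - 70 = 15
  85 - 85 = 0


Delta encoded: [63, 1, 6, 15, 0]


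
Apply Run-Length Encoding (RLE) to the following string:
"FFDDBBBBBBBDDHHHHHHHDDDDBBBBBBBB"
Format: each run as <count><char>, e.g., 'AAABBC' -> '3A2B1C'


Scanning runs left to right:
  i=0: run of 'F' x 2 -> '2F'
  i=2: run of 'D' x 2 -> '2D'
  i=4: run of 'B' x 7 -> '7B'
  i=11: run of 'D' x 2 -> '2D'
  i=13: run of 'H' x 7 -> '7H'
  i=20: run of 'D' x 4 -> '4D'
  i=24: run of 'B' x 8 -> '8B'

RLE = 2F2D7B2D7H4D8B


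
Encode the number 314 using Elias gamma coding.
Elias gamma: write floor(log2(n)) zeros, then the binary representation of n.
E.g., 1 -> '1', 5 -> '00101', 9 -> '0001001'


num_bits = floor(log2(314)) + 1 = 9
leading_zeros = num_bits - 1 = 8
binary(314) = 100111010

Elias gamma(314) = '00000000' + '100111010' = 00000000100111010 (17 bits)


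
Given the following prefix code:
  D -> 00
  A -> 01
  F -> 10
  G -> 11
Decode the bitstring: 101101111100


Decoding step by step:
Bits 10 -> F
Bits 11 -> G
Bits 01 -> A
Bits 11 -> G
Bits 11 -> G
Bits 00 -> D


Decoded message: FGAGGD


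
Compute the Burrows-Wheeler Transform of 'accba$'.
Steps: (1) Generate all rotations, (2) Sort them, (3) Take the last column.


Rotations (sorted):
  0: $accba -> last char: a
  1: a$accb -> last char: b
  2: accba$ -> last char: $
  3: ba$acc -> last char: c
  4: cba$ac -> last char: c
  5: ccba$a -> last char: a


BWT = ab$cca


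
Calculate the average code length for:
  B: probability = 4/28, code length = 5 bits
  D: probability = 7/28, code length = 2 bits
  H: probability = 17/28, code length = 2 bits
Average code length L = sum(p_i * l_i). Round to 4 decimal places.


Weighted contributions p_i * l_i:
  B: (4/28) * 5 = 20/28
  D: (7/28) * 2 = 14/28
  H: (17/28) * 2 = 34/28
Sum = (20 + 14 + 34)/28 = 68/28

L = 68/28 = 2.4286 bits/symbol


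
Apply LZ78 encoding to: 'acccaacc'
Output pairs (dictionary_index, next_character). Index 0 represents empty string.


LZ78 encoding steps:
Dictionary: {0: ''}
Step 1: w='' (idx 0), next='a' -> output (0, 'a'), add 'a' as idx 1
Step 2: w='' (idx 0), next='c' -> output (0, 'c'), add 'c' as idx 2
Step 3: w='c' (idx 2), next='c' -> output (2, 'c'), add 'cc' as idx 3
Step 4: w='a' (idx 1), next='a' -> output (1, 'a'), add 'aa' as idx 4
Step 5: w='cc' (idx 3), end of input -> output (3, '')


Encoded: [(0, 'a'), (0, 'c'), (2, 'c'), (1, 'a'), (3, '')]


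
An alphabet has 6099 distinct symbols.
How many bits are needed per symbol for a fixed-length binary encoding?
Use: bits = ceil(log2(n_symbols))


log2(6099) = 12.5744
Bracket: 2^12 = 4096 < 6099 <= 2^13 = 8192
So ceil(log2(6099)) = 13

bits = ceil(log2(6099)) = ceil(12.5744) = 13 bits


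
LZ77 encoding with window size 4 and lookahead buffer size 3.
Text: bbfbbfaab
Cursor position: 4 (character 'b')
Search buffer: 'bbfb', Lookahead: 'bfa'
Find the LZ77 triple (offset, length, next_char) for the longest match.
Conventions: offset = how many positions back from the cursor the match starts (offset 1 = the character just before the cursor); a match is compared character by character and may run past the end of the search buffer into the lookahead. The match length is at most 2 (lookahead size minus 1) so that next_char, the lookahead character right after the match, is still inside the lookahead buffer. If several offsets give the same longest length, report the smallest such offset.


Try each offset into the search buffer:
  offset=1 (pos 3, char 'b'): match length 1
  offset=2 (pos 2, char 'f'): match length 0
  offset=3 (pos 1, char 'b'): match length 2
  offset=4 (pos 0, char 'b'): match length 1
Longest match has length 2 at offset 3.
next_char = character at position 4 + 2 = 6 -> 'a'

Best match: offset=3, length=2 (matching 'bf' starting at position 1)
LZ77 triple: (3, 2, 'a')


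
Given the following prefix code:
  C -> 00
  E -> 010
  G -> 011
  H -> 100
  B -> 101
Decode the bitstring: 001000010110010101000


Decoding step by step:
Bits 00 -> C
Bits 100 -> H
Bits 00 -> C
Bits 101 -> B
Bits 100 -> H
Bits 101 -> B
Bits 010 -> E
Bits 00 -> C


Decoded message: CHCBHBEC


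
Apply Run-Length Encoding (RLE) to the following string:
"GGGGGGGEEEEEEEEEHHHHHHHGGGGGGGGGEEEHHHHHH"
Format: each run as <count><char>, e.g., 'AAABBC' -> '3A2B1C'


Scanning runs left to right:
  i=0: run of 'G' x 7 -> '7G'
  i=7: run of 'E' x 9 -> '9E'
  i=16: run of 'H' x 7 -> '7H'
  i=23: run of 'G' x 9 -> '9G'
  i=32: run of 'E' x 3 -> '3E'
  i=35: run of 'H' x 6 -> '6H'

RLE = 7G9E7H9G3E6H


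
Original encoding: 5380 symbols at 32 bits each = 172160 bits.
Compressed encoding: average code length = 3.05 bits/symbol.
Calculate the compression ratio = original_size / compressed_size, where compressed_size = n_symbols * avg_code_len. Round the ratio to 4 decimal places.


original_size = n_symbols * orig_bits = 5380 * 32 = 172160 bits
compressed_size = n_symbols * avg_code_len = 5380 * 3.05 = 16409.0 bits
ratio = original_size / compressed_size = 172160 / 16409.0 = 10.4918

Compression ratio = 10.4918


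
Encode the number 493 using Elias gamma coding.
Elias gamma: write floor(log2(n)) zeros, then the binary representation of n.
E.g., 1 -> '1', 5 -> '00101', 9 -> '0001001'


num_bits = floor(log2(493)) + 1 = 9
leading_zeros = num_bits - 1 = 8
binary(493) = 111101101

Elias gamma(493) = '00000000' + '111101101' = 00000000111101101 (17 bits)


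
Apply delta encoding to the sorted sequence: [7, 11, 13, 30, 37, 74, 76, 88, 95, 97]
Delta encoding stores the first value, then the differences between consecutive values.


First value: 7
Deltas:
  11 - 7 = 4
  13 - 11 = 2
  30 - 13 = 17
  37 - 30 = 7
  74 - 37 = 37
  76 - 74 = 2
  88 - 76 = 12
  95 - 88 = 7
  97 - 95 = 2


Delta encoded: [7, 4, 2, 17, 7, 37, 2, 12, 7, 2]


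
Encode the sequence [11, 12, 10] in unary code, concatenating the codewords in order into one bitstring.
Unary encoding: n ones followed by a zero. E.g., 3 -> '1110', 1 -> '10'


Encode each number as n ones followed by a terminating 0:
  11 -> 111111111110 (12 bits)
  12 -> 1111111111110 (13 bits)
  10 -> 11111111110 (11 bits)
Total length = 12 + 13 + 11 = 36 bits.

Unary([11, 12, 10]) = 111111111110111111111111011111111110 (36 bits)


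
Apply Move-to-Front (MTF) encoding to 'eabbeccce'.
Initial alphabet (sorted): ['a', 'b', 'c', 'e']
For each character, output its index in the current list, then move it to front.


MTF encoding:
'e': index 3 in ['a', 'b', 'c', 'e'] -> ['e', 'a', 'b', 'c']
'a': index 1 in ['e', 'a', 'b', 'c'] -> ['a', 'e', 'b', 'c']
'b': index 2 in ['a', 'e', 'b', 'c'] -> ['b', 'a', 'e', 'c']
'b': index 0 in ['b', 'a', 'e', 'c'] -> ['b', 'a', 'e', 'c']
'e': index 2 in ['b', 'a', 'e', 'c'] -> ['e', 'b', 'a', 'c']
'c': index 3 in ['e', 'b', 'a', 'c'] -> ['c', 'e', 'b', 'a']
'c': index 0 in ['c', 'e', 'b', 'a'] -> ['c', 'e', 'b', 'a']
'c': index 0 in ['c', 'e', 'b', 'a'] -> ['c', 'e', 'b', 'a']
'e': index 1 in ['c', 'e', 'b', 'a'] -> ['e', 'c', 'b', 'a']


Output: [3, 1, 2, 0, 2, 3, 0, 0, 1]


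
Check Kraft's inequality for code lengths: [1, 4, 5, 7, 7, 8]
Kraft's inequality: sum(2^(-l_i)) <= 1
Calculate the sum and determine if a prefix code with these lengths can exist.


Sum = 2^(-1) + 2^(-4) + 2^(-5) + 2^(-7) + 2^(-7) + 2^(-8)
    = 0.5 + 0.0625 + 0.03125 + 0.0078125 + 0.0078125 + 0.00390625
    = 157/256 = 0.61328125
Since 0.61328125 <= 1, Kraft's inequality IS satisfied.
A prefix code with these lengths CAN exist.

Kraft sum = 0.61328125. Satisfied.


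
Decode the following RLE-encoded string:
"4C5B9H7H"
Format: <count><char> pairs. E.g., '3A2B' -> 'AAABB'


Expanding each <count><char> pair:
  4C -> 'CCCC'
  5B -> 'BBBBB'
  9H -> 'HHHHHHHHH'
  7H -> 'HHHHHHH'

Decoded = CCCCBBBBBHHHHHHHHHHHHHHHH


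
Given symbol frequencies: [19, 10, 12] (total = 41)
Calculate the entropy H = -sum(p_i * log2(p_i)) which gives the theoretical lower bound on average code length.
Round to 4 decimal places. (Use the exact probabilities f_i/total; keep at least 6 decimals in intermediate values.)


Per-symbol terms -p_i * log2(p_i) with p_i = f_i/41:
  p = 19/41 = 0.463415: log2(p) = -1.109624, -p*log2(p) = 0.514216
  p = 10/41 = 0.243902: log2(p) = -2.035624, -p*log2(p) = 0.496494
  p = 12/41 = 0.292683: log2(p) = -1.772590, -p*log2(p) = 0.518807
H = 0.514216 + 0.496494 + 0.518807 = 1.529517

H = 1.5295 bits/symbol


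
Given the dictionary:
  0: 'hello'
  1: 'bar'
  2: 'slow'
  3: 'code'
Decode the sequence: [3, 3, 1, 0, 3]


Look up each index in the dictionary:
  3 -> 'code'
  3 -> 'code'
  1 -> 'bar'
  0 -> 'hello'
  3 -> 'code'

Decoded: "code code bar hello code"


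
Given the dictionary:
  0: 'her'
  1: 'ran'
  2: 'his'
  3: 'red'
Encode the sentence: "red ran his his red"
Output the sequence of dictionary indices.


Look up each word in the dictionary:
  'red' -> 3
  'ran' -> 1
  'his' -> 2
  'his' -> 2
  'red' -> 3

Encoded: [3, 1, 2, 2, 3]


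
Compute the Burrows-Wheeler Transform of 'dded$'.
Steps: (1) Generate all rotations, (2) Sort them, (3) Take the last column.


Rotations (sorted):
  0: $dded -> last char: d
  1: d$dde -> last char: e
  2: dded$ -> last char: $
  3: ded$d -> last char: d
  4: ed$dd -> last char: d


BWT = de$dd


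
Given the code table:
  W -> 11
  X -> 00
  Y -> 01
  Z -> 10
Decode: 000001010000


Decoding:
00 -> X
00 -> X
01 -> Y
01 -> Y
00 -> X
00 -> X


Result: XXYYXX


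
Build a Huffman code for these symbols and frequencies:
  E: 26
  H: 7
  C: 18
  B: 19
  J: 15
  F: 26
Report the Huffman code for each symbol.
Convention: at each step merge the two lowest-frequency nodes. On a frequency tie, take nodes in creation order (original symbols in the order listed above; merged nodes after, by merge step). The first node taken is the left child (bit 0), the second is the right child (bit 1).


Huffman tree construction:
Step 1: Merge H(7) + J(15) = 22
Step 2: Merge C(18) + B(19) = 37
Step 3: Merge (H+J)(22) + E(26) = 48
Step 4: Merge F(26) + (C+B)(37) = 63
Step 5: Merge ((H+J)+E)(48) + (F+(C+B))(63) = 111
Read each symbol's code off the tree from the root (left child = 0, right child = 1).

Codes:
  E: 01 (length 2)
  H: 000 (length 3)
  C: 110 (length 3)
  B: 111 (length 3)
  J: 001 (length 3)
  F: 10 (length 2)
Average code length: 281/111 = 2.5315 bits/symbol


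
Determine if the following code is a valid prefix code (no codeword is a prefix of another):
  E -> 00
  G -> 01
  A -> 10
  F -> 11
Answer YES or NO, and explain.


Checking each pair (does one codeword prefix another?):
  E='00' vs G='01': no prefix
  E='00' vs A='10': no prefix
  E='00' vs F='11': no prefix
  G='01' vs E='00': no prefix
  G='01' vs A='10': no prefix
  G='01' vs F='11': no prefix
  A='10' vs E='00': no prefix
  A='10' vs G='01': no prefix
  A='10' vs F='11': no prefix
  F='11' vs E='00': no prefix
  F='11' vs G='01': no prefix
  F='11' vs A='10': no prefix
No violation found over all pairs.

YES -- this is a valid prefix code. No codeword is a prefix of any other codeword.


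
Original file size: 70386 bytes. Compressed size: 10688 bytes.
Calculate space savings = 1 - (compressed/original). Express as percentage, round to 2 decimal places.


ratio = compressed/original = 10688/70386 = 0.151848
savings = 1 - ratio = 1 - 0.151848 = 0.848152
as a percentage: 0.848152 * 100 = 84.82%

Space savings = 1 - 10688/70386 = 84.82%


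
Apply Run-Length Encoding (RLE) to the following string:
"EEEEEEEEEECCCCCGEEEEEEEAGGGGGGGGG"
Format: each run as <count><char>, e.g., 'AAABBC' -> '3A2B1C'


Scanning runs left to right:
  i=0: run of 'E' x 10 -> '10E'
  i=10: run of 'C' x 5 -> '5C'
  i=15: run of 'G' x 1 -> '1G'
  i=16: run of 'E' x 7 -> '7E'
  i=23: run of 'A' x 1 -> '1A'
  i=24: run of 'G' x 9 -> '9G'

RLE = 10E5C1G7E1A9G


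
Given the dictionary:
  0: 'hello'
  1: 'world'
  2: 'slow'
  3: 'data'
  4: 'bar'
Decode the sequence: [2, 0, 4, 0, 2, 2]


Look up each index in the dictionary:
  2 -> 'slow'
  0 -> 'hello'
  4 -> 'bar'
  0 -> 'hello'
  2 -> 'slow'
  2 -> 'slow'

Decoded: "slow hello bar hello slow slow"


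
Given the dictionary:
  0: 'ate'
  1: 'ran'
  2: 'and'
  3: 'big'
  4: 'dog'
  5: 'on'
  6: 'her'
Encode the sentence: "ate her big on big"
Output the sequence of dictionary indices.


Look up each word in the dictionary:
  'ate' -> 0
  'her' -> 6
  'big' -> 3
  'on' -> 5
  'big' -> 3

Encoded: [0, 6, 3, 5, 3]


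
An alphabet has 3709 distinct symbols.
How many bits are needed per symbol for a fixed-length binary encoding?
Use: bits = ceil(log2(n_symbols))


log2(3709) = 11.8568
Bracket: 2^11 = 2048 < 3709 <= 2^12 = 4096
So ceil(log2(3709)) = 12

bits = ceil(log2(3709)) = ceil(11.8568) = 12 bits


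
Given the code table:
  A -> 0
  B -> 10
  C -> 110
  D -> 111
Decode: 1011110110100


Decoding:
10 -> B
111 -> D
10 -> B
110 -> C
10 -> B
0 -> A


Result: BDBCBA
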